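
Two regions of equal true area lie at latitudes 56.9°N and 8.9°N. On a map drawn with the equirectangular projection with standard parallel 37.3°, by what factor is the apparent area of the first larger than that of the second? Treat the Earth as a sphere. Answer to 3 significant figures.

The equidistant cylindrical projection with φ₀ = 37.3° has h = 1 (meridians true) and k = cos φ₀ / cos φ along parallels.
Areal scale at 56.9°: h·k = 1.000 × 1.457 = 1.457.
Areal scale at 8.9°: h·k = 1.000 × 0.8052 = 0.8052.
Ratio = 1.457/0.8052 ≈ 1.81.

1.81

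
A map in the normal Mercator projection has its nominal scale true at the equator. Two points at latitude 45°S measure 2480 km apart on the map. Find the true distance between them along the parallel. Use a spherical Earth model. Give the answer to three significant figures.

1750 km

Mercator is conformal, so the point scale is isotropic: h = k = sec φ = 1/cos φ.
Along the parallel at 45°, map distances are exaggerated by k = sec 45° = 1.414.
True distance = 2480 / 1.414 = 2480 × cos 45° ≈ 1750 km.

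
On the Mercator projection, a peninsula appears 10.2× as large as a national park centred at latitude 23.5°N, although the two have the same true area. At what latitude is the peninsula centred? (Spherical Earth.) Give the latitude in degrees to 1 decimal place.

On Mercator, (apparent₁)/(apparent₂) = sec²φ₁ / sec²φ₂ when true areas are equal.
cos²φ₂ / cos²φ₁ = 10.2  ⇒  cos φ₁ = cos 23.5° / √10.2 = 0.9171/3.194 = 0.2871.
φ₁ = arccos(0.2871) ≈ 73.3°.

73.3°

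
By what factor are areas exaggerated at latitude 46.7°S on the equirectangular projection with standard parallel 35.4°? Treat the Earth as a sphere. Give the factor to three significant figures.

The equidistant cylindrical projection with φ₀ = 35.4° has h = 1 (meridians true) and k = cos φ₀ / cos φ along parallels.
Areal scale = h·k = 1 × cos φ₀ / cos φ; at 46.7°, h = 1.000, k = 1.189, so h·k = 1.189.

1.19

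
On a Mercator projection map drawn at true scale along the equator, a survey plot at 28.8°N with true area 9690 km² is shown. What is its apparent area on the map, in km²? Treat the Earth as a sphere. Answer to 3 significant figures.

12600 km²

The Mercator projection is conformal; its linear scale factor is the same in every direction and equals sec φ = 1/cos φ.
Areal scale = k² = sec²φ = 1/cos²(28.8°) = 1/0.8763² = 1.302.
Apparent area = 9690 × 1.302 ≈ 12600 km².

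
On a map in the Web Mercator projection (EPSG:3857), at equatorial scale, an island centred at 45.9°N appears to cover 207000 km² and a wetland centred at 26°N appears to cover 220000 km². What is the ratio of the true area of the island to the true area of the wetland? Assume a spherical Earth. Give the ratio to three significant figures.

On Mercator the areal scale is sec²φ, so true area = apparent × cos²φ.
True area of island: 207000 × cos²(45.9°) = 207000 × 0.4843 = 100200 km².
True area of wetland: 220000 × cos²(26°) = 220000 × 0.8078 = 177700 km².
Ratio = 100200 / 177700 ≈ 0.564.

0.564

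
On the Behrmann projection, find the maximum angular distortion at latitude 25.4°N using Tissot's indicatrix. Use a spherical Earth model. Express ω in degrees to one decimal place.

Behrmann is a cylindrical equal-area projection with standard parallels at ±30°. Cylindrical equal-area (φ₀ = 30°): h = cos φ / cos 30° along meridians, k = cos 30° / cos φ along parallels; h·k = 1.
At 25.4°: h = 1.043, k = 0.9587; principal scales a = 1.043, b = 0.9587.
sin(ω/2) = (a − b)/(a + b) = 0.08438/2.002 = 0.04215, so ω = 2 arcsin(0.04215) ≈ 4.8°.

4.8°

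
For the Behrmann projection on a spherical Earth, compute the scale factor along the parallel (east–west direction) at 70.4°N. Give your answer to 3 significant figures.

Behrmann is a cylindrical equal-area projection with standard parallels at ±30°. A cylindrical equal-area projection with standard parallel φ₀ has meridian scale h = cos φ / cos φ₀ and parallel scale k = cos φ₀ / cos φ (so areas are preserved, h·k = 1).
k = cos 30° / cos 70.4° = 0.8660/0.3355 = 2.582.

2.58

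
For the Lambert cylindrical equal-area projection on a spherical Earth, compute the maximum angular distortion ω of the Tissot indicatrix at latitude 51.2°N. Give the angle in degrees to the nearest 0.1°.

51.7°

The Lambert cylindrical equal-area projection is the cylindrical equal-area projection with its standard parallel at the equator (φ₀ = 0). A cylindrical equal-area projection with standard parallel φ₀ has meridian scale h = cos φ / cos φ₀ and parallel scale k = cos φ₀ / cos φ (so areas are preserved, h·k = 1).
At 51.2°: h = 0.6266, k = 1.596; principal scales a = 1.596, b = 0.6266.
sin(ω/2) = (a − b)/(a + b) = 0.9693/2.223 = 0.4361, so ω = 2 arcsin(0.4361) ≈ 51.7°.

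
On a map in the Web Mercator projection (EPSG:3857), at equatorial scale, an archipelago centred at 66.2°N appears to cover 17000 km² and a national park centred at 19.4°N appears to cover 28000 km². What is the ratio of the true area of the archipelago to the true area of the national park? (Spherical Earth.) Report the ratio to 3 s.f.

0.111

Since Mercator area scale is 1/cos²φ, the true area equals the apparent area multiplied by cos²φ.
True area of archipelago: 17000 × cos²(66.2°) = 17000 × 0.1628 = 2768 km².
True area of national park: 28000 × cos²(19.4°) = 28000 × 0.8897 = 24910 km².
Ratio = 2768 / 24910 ≈ 0.111.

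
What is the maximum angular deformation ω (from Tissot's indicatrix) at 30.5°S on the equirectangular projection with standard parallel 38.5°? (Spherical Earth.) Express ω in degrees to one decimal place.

In the equirectangular projection with standard parallel φ₀ = 38.5° (x = Rλ cos φ₀, y = Rφ), meridians are true-scale (h = 1) and the parallel scale is k = cos φ₀ / cos φ.
At 30.5°: h = 1.000, k = 0.9083; principal scales a = 1.000, b = 0.9083.
sin(ω/2) = (a − b)/(a + b) = 0.09171/1.908 = 0.04806, so ω = 2 arcsin(0.04806) ≈ 5.5°.

5.5°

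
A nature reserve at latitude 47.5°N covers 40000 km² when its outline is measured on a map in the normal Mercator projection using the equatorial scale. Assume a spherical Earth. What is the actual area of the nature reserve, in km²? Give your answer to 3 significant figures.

18300 km²

The Mercator projection is conformal; its linear scale factor is the same in every direction and equals sec φ = 1/cos φ.
Areal scale = k² = sec²φ = 1/cos²(47.5°) = 1/0.6756² = 2.191.
True area = apparent / (areal scale) = 40000 / 2.191 ≈ 18300 km².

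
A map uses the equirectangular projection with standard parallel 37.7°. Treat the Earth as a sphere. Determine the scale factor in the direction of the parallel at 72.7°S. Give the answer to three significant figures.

With standard parallel φ₀ = 37.7°, the equirectangular projection gives x = Rλ cos φ₀, y = Rφ, so h = 1 and k = cos 37.7° / cos φ.
k = cos 37.7° / cos 72.7° = 0.7912/0.2974 = 2.661.

2.66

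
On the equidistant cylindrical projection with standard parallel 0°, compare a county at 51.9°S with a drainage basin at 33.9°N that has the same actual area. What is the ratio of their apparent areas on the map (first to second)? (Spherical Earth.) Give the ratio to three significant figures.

Plate carrée maps x = Rλ, y = Rφ. The meridian scale is h = 1 and the parallel scale is k = 1/cos φ = sec φ.
Areal scale at 51.9°: h·k = 1.000 × 1.621 = 1.621.
Areal scale at 33.9°: h·k = 1.000 × 1.205 = 1.205.
Ratio = 1.621/1.205 ≈ 1.35.

1.35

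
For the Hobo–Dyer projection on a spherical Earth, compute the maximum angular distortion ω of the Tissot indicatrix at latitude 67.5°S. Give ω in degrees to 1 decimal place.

The Hobo–Dyer projection is cylindrical equal-area with φ₀ = 37.5°. A cylindrical equal-area projection with standard parallel φ₀ has meridian scale h = cos φ / cos φ₀ and parallel scale k = cos φ₀ / cos φ (so areas are preserved, h·k = 1).
At 67.5°: h = 0.4824, k = 2.073; principal scales a = 2.073, b = 0.4824.
sin(ω/2) = (a − b)/(a + b) = 1.591/2.555 = 0.6225, so ω = 2 arcsin(0.6225) ≈ 77.0°.

77.0°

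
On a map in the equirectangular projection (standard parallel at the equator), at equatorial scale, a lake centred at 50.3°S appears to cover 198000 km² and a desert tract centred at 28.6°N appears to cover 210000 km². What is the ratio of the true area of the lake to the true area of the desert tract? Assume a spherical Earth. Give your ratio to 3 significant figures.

0.686

On the plate carrée, areal scale = h·k = 1 × sec φ, so true area = apparent × cos φ.
True area of lake: 198000 × cos(50.3°) = 198000 × 0.6388 = 126500 km².
True area of desert tract: 210000 × cos(28.6°) = 210000 × 0.8780 = 184400 km².
Ratio = 126500 / 184400 ≈ 0.686.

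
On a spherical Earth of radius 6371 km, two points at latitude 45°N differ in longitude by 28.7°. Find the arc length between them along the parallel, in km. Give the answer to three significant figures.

Arc length along a parallel = R cos φ · Δλ (with Δλ in radians).
= 6371 × cos 45° × (28.7° × π/180) = 6371 × 0.7071 × 0.5009 ≈ 2260 km.

2260 km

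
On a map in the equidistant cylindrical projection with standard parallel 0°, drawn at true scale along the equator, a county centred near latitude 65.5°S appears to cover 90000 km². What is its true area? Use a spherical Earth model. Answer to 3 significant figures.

37300 km²

In the plate carrée (x = Rλ, y = Rφ), meridians are true-scale (h = 1) and parallels are stretched by k = sec φ.
Areal scale = h·k = 1 × sec φ; at 65.5°, h = 1.000, k = 2.411, so h·k = 2.411.
True area = apparent / (areal scale) = 90000 / 2.411 ≈ 37300 km².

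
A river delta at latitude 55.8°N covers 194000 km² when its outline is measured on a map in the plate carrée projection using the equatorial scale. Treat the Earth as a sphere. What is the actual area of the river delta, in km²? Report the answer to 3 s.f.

109000 km²

Plate carrée maps x = Rλ, y = Rφ. The meridian scale is h = 1 and the parallel scale is k = 1/cos φ = sec φ.
Areal scale = h·k = 1 × sec φ; at 55.8°, h = 1.000, k = 1.779, so h·k = 1.779.
True area = apparent / (areal scale) = 194000 / 1.779 ≈ 109000 km².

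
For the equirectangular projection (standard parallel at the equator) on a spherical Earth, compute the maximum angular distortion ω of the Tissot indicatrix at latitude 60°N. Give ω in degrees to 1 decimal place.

38.9°

For the equirectangular projection with φ₀ = 0 (plate carrée), h = 1 along meridians and k = sec φ along parallels.
At 60°: h = 1.000, k = 2.000; principal scales a = 2.000, b = 1.000.
sin(ω/2) = (a − b)/(a + b) = 1.0000/3.000 = 0.3333, so ω = 2 arcsin(0.3333) ≈ 38.9°.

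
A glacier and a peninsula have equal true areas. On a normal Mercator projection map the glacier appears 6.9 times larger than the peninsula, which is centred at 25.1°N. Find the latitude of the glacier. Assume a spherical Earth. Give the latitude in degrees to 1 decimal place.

69.8°

Mercator areal scale is sec²φ, so apparent-area ratio = sec²φ₁ / sec²φ₂ = cos²φ₂ / cos²φ₁.
cos²φ₂ / cos²φ₁ = 6.9  ⇒  cos φ₁ = cos 25.1° / √6.9 = 0.9056/2.627 = 0.3447.
φ₁ = arccos(0.3447) ≈ 69.8°.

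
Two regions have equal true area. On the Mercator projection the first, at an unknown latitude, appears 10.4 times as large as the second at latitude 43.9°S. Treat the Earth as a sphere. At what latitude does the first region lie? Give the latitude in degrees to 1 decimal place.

77.1°

For equal true areas on Mercator, apparent areas scale as sec²φ, so the ratio is cos²φ₂ / cos²φ₁.
cos²φ₂ / cos²φ₁ = 10.4  ⇒  cos φ₁ = cos 43.9° / √10.4 = 0.7206/3.225 = 0.2234.
φ₁ = arccos(0.2234) ≈ 77.1°.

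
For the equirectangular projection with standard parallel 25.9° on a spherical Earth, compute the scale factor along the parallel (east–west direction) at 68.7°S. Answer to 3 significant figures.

With standard parallel φ₀ = 25.9°, the equirectangular projection gives x = Rλ cos φ₀, y = Rφ, so h = 1 and k = cos 25.9° / cos φ.
k = cos 25.9° / cos 68.7° = 0.8996/0.3633 = 2.476.

2.48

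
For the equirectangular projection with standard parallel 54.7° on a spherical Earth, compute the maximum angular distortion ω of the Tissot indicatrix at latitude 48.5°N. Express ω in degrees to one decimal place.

7.8°

The equidistant cylindrical projection with φ₀ = 54.7° has h = 1 (meridians true) and k = cos φ₀ / cos φ along parallels.
At 48.5°: h = 1.000, k = 0.8721; principal scales a = 1.000, b = 0.8721.
sin(ω/2) = (a − b)/(a + b) = 0.1279/1.872 = 0.06833, so ω = 2 arcsin(0.06833) ≈ 7.8°.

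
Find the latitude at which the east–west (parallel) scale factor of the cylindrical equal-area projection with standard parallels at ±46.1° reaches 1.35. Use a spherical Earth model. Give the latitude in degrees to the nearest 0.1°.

59.1°

For cylindrical equal-area with standard parallel φ₀, h = cos φ / cos φ₀ and k = cos φ₀ / cos φ, so h·k = 1.
k = cos φ₀ / cos φ = 1.35  ⇒  cos φ = cos 46.1° / 1.35 = 0.5136.
φ = arccos(0.5136) ≈ 59.1°.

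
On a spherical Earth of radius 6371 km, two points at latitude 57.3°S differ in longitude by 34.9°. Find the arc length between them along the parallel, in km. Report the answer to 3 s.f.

Arc length along a parallel = R cos φ · Δλ (with Δλ in radians).
= 6371 × cos 57.3° × (34.9° × π/180) = 6371 × 0.5402 × 0.6091 ≈ 2100 km.

2100 km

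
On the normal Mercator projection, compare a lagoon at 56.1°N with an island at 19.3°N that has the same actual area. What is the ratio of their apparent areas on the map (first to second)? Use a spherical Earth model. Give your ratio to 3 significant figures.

Mercator areal scale is sec²φ.
At 56.1°: sec²(56.1°) = 1/0.5577² = 3.215.
At 19.3°: sec²(19.3°) = 1/0.9438² = 1.123.
Ratio = 3.215/1.123 = cos²(19.3°)/cos²(56.1°) ≈ 2.86.

2.86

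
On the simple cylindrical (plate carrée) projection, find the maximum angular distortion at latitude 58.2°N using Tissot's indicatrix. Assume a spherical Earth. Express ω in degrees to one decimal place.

For the equirectangular projection with φ₀ = 0 (plate carrée), h = 1 along meridians and k = sec φ along parallels.
At 58.2°: h = 1.000, k = 1.898; principal scales a = 1.898, b = 1.000.
sin(ω/2) = (a − b)/(a + b) = 0.8977/2.898 = 0.3098, so ω = 2 arcsin(0.3098) ≈ 36.1°.

36.1°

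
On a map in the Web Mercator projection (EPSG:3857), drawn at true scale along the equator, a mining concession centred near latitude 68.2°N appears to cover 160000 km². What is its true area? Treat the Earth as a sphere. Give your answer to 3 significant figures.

The Mercator projection is conformal; its linear scale factor is the same in every direction and equals sec φ = 1/cos φ.
Areal scale = k² = sec²φ = 1/cos²(68.2°) = 1/0.3714² = 7.251.
True area = apparent / (areal scale) = 160000 / 7.251 ≈ 22100 km².

22100 km²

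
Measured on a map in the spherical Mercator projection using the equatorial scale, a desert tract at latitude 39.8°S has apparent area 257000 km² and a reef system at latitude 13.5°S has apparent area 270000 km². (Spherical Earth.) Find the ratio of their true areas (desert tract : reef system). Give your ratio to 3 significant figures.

Since Mercator area scale is 1/cos²φ, the true area equals the apparent area multiplied by cos²φ.
True area of desert tract: 257000 × cos²(39.8°) = 257000 × 0.5903 = 151700 km².
True area of reef system: 270000 × cos²(13.5°) = 270000 × 0.9455 = 255300 km².
Ratio = 151700 / 255300 ≈ 0.594.

0.594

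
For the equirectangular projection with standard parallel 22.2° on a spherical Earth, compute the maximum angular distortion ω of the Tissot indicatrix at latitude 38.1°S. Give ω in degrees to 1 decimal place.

In the equirectangular projection with standard parallel φ₀ = 22.2° (x = Rλ cos φ₀, y = Rφ), meridians are true-scale (h = 1) and the parallel scale is k = cos φ₀ / cos φ.
At 38.1°: h = 1.000, k = 1.177; principal scales a = 1.177, b = 1.000.
sin(ω/2) = (a − b)/(a + b) = 0.1766/2.177 = 0.08112, so ω = 2 arcsin(0.08112) ≈ 9.3°.

9.3°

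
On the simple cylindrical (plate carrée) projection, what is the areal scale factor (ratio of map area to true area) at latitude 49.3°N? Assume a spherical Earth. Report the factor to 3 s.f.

1.53

In the plate carrée (x = Rλ, y = Rφ), meridians are true-scale (h = 1) and parallels are stretched by k = sec φ.
Areal scale = h·k = 1 × sec φ; at 49.3°, h = 1.000, k = 1.534, so h·k = 1.534.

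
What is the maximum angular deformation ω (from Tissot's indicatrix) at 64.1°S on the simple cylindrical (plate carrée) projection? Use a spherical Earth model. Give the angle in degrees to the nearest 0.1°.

In the plate carrée (x = Rλ, y = Rφ), meridians are true-scale (h = 1) and parallels are stretched by k = sec φ.
At 64.1°: h = 1.000, k = 2.289; principal scales a = 2.289, b = 1.000.
sin(ω/2) = (a − b)/(a + b) = 1.289/3.289 = 0.3920, so ω = 2 arcsin(0.3920) ≈ 46.2°.

46.2°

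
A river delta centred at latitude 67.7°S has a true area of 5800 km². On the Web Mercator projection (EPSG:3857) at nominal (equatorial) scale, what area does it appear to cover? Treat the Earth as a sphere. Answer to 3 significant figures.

40300 km²

Mercator is conformal, so the point scale is isotropic: h = k = sec φ = 1/cos φ.
Areal scale = k² = sec²φ = 1/cos²(67.7°) = 1/0.3795² = 6.945.
Apparent area = 5800 × 6.945 ≈ 40300 km².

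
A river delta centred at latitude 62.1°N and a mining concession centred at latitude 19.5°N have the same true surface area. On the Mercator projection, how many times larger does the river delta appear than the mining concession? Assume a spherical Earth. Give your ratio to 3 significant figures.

Mercator is conformal with k = sec φ, so areal scale = k² = sec²φ.
At 62.1°: sec²(62.1°) = 1/0.4679² = 4.567.
At 19.5°: sec²(19.5°) = 1/0.9426² = 1.125.
Ratio = 4.567/1.125 = cos²(19.5°)/cos²(62.1°) ≈ 4.06.

4.06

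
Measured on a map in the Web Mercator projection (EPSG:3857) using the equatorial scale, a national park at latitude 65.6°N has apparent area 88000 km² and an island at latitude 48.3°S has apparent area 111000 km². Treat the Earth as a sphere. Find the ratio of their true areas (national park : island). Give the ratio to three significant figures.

Since Mercator area scale is 1/cos²φ, the true area equals the apparent area multiplied by cos²φ.
True area of national park: 88000 × cos²(65.6°) = 88000 × 0.1707 = 15020 km².
True area of island: 111000 × cos²(48.3°) = 111000 × 0.4425 = 49120 km².
Ratio = 15020 / 49120 ≈ 0.306.

0.306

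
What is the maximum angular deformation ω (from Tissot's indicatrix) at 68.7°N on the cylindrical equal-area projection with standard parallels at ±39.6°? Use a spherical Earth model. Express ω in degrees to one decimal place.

Cylindrical equal-area (φ₀ = 39.6°): h = cos φ / cos 39.6° along meridians, k = cos 39.6° / cos φ along parallels; h·k = 1.
At 68.7°: h = 0.4714, k = 2.121; principal scales a = 2.121, b = 0.4714.
sin(ω/2) = (a − b)/(a + b) = 1.650/2.593 = 0.6363, so ω = 2 arcsin(0.6363) ≈ 79.0°.

79.0°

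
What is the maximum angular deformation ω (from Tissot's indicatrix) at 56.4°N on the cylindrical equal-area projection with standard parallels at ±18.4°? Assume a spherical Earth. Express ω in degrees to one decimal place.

For cylindrical equal-area with standard parallel φ₀, h = cos φ / cos φ₀ and k = cos φ₀ / cos φ, so h·k = 1.
At 56.4°: h = 0.5832, k = 1.715; principal scales a = 1.715, b = 0.5832.
sin(ω/2) = (a − b)/(a + b) = 1.131/2.298 = 0.4924, so ω = 2 arcsin(0.4924) ≈ 59.0°.

59.0°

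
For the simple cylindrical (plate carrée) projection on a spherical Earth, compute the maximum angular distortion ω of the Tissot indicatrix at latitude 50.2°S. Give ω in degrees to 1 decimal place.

Plate carrée maps x = Rλ, y = Rφ. The meridian scale is h = 1 and the parallel scale is k = 1/cos φ = sec φ.
At 50.2°: h = 1.000, k = 1.562; principal scales a = 1.562, b = 1.000.
sin(ω/2) = (a − b)/(a + b) = 0.5622/2.562 = 0.2194, so ω = 2 arcsin(0.2194) ≈ 25.4°.

25.4°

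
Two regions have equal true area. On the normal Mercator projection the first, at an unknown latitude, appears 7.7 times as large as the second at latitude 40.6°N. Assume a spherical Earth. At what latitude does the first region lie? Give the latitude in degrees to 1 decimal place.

On Mercator, (apparent₁)/(apparent₂) = sec²φ₁ / sec²φ₂ when true areas are equal.
cos²φ₂ / cos²φ₁ = 7.7  ⇒  cos φ₁ = cos 40.6° / √7.7 = 0.7593/2.775 = 0.2736.
φ₁ = arccos(0.2736) ≈ 74.1°.

74.1°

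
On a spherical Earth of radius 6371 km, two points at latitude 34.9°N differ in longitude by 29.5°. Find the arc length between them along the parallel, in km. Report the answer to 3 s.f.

2690 km

Arc length along a parallel = R cos φ · Δλ (with Δλ in radians).
= 6371 × cos 34.9° × (29.5° × π/180) = 6371 × 0.8202 × 0.5149 ≈ 2690 km.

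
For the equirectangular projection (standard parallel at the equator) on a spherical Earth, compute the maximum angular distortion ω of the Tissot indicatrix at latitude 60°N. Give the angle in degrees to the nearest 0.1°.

38.9°

Plate carrée maps x = Rλ, y = Rφ. The meridian scale is h = 1 and the parallel scale is k = 1/cos φ = sec φ.
At 60°: h = 1.000, k = 2.000; principal scales a = 2.000, b = 1.000.
sin(ω/2) = (a − b)/(a + b) = 1.0000/3.000 = 0.3333, so ω = 2 arcsin(0.3333) ≈ 38.9°.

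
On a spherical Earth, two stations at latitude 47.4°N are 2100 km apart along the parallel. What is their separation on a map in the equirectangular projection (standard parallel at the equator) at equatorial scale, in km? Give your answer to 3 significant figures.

3100 km

Plate carrée maps x = Rλ, y = Rφ. The meridian scale is h = 1 and the parallel scale is k = 1/cos φ = sec φ.
Along the parallel, k = sec 47.4° = 1/0.6769 = 1.477.
Map distance = 2100 × 1.477 ≈ 3100 km.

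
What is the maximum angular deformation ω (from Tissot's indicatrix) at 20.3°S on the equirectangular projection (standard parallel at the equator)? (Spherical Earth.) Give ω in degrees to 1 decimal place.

For the equirectangular projection with φ₀ = 0 (plate carrée), h = 1 along meridians and k = sec φ along parallels.
At 20.3°: h = 1.000, k = 1.066; principal scales a = 1.066, b = 1.000.
sin(ω/2) = (a − b)/(a + b) = 0.06622/2.066 = 0.03205, so ω = 2 arcsin(0.03205) ≈ 3.7°.

3.7°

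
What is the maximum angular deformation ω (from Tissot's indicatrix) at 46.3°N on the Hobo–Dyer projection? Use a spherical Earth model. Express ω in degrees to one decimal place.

15.8°

The Hobo–Dyer projection is cylindrical equal-area with φ₀ = 37.5°. A cylindrical equal-area projection with standard parallel φ₀ has meridian scale h = cos φ / cos φ₀ and parallel scale k = cos φ₀ / cos φ (so areas are preserved, h·k = 1).
At 46.3°: h = 0.8708, k = 1.148; principal scales a = 1.148, b = 0.8708.
sin(ω/2) = (a − b)/(a + b) = 0.2775/2.019 = 0.1374, so ω = 2 arcsin(0.1374) ≈ 15.8°.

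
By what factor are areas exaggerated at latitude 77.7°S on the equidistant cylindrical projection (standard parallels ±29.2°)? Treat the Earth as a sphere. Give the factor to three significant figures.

With standard parallel φ₀ = 29.2°, the equirectangular projection gives x = Rλ cos φ₀, y = Rφ, so h = 1 and k = cos 29.2° / cos φ.
Areal scale = h·k = 1 × cos φ₀ / cos φ; at 77.7°, h = 1.000, k = 4.098, so h·k = 4.098.

4.10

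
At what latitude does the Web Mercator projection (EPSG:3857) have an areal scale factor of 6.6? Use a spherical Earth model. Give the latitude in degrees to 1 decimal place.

Mercator areal scale is sec²φ.
sec²φ = 6.6  ⇒  cos²φ = 0.1515  ⇒  cos φ = 0.3892.
φ = arccos(0.3892) ≈ 67.1°.

67.1°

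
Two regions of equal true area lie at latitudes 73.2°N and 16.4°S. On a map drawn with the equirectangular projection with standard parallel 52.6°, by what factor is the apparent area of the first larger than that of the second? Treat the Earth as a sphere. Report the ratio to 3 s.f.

3.32

With standard parallel φ₀ = 52.6°, the equirectangular projection gives x = Rλ cos φ₀, y = Rφ, so h = 1 and k = cos 52.6° / cos φ.
Areal scale at 73.2°: h·k = 1.000 × 2.101 = 2.101.
Areal scale at 16.4°: h·k = 1.000 × 0.6331 = 0.6331.
Ratio = 2.101/0.6331 ≈ 3.32.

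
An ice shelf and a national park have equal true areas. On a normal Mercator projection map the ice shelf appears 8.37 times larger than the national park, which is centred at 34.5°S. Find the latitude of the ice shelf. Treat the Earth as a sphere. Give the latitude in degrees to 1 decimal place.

73.4°

For equal true areas on Mercator, apparent areas scale as sec²φ, so the ratio is cos²φ₂ / cos²φ₁.
cos²φ₂ / cos²φ₁ = 8.37  ⇒  cos φ₁ = cos 34.5° / √8.37 = 0.8241/2.893 = 0.2849.
φ₁ = arccos(0.2849) ≈ 73.4°.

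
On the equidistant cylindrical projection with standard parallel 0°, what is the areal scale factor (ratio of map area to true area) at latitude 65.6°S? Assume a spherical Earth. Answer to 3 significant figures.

2.42

For the equirectangular projection with φ₀ = 0 (plate carrée), h = 1 along meridians and k = sec φ along parallels.
Areal scale = h·k = 1 × sec φ; at 65.6°, h = 1.000, k = 2.421, so h·k = 2.421.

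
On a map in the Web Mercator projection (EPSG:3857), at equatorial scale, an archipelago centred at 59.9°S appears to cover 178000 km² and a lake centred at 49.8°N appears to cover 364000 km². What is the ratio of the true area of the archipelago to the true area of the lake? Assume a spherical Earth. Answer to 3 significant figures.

0.295

On Mercator the areal scale is sec²φ, so true area = apparent × cos²φ.
True area of archipelago: 178000 × cos²(59.9°) = 178000 × 0.2515 = 44770 km².
True area of lake: 364000 × cos²(49.8°) = 364000 × 0.4166 = 151600 km².
Ratio = 44770 / 151600 ≈ 0.295.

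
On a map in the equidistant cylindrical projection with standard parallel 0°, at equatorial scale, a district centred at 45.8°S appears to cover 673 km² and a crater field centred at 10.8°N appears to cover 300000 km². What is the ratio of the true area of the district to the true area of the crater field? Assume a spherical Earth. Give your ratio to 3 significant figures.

0.00159

Plate carrée has h = 1 and k = sec φ, giving areal scale sec φ; true area = (apparent area) · cos φ.
True area of district: 673 × cos(45.8°) = 673 × 0.6972 = 469.2 km².
True area of crater field: 300000 × cos(10.8°) = 300000 × 0.9823 = 294700 km².
Ratio = 469.2 / 294700 ≈ 0.00159.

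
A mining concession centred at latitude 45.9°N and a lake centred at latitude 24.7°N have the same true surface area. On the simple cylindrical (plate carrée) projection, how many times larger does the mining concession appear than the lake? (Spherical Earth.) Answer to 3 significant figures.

In the plate carrée (x = Rλ, y = Rφ), meridians are true-scale (h = 1) and parallels are stretched by k = sec φ.
Areal scale at 45.9°: h·k = 1.000 × 1.437 = 1.437.
Areal scale at 24.7°: h·k = 1.000 × 1.101 = 1.101.
Ratio = 1.437/1.101 ≈ 1.31.

1.31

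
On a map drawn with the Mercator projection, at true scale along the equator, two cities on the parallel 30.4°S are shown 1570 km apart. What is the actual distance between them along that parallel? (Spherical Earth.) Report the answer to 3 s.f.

Mercator is conformal, so the point scale is isotropic: h = k = sec φ = 1/cos φ.
Along the parallel at 30.4°, map distances are exaggerated by k = sec 30.4° = 1.159.
True distance = 1570 / 1.159 = 1570 × cos 30.4° ≈ 1350 km.

1350 km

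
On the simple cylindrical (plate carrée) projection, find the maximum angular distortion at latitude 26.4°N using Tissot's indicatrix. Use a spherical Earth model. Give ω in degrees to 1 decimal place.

6.3°

In the plate carrée (x = Rλ, y = Rφ), meridians are true-scale (h = 1) and parallels are stretched by k = sec φ.
At 26.4°: h = 1.000, k = 1.116; principal scales a = 1.116, b = 1.000.
sin(ω/2) = (a − b)/(a + b) = 0.1164/2.116 = 0.05501, so ω = 2 arcsin(0.05501) ≈ 6.3°.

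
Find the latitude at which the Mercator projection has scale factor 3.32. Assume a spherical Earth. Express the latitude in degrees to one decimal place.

72.5°

Mercator scale is k = sec φ = 1/cos φ.
1/cos φ = 3.32  ⇒  cos φ = 0.3012  ⇒  φ = arccos(0.3012) ≈ 72.5°.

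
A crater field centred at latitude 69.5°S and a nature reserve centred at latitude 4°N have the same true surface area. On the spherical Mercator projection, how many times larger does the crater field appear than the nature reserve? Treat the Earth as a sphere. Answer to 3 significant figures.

8.11

On Mercator, area is exaggerated by sec²φ = 1/cos²φ.
At 69.5°: sec²(69.5°) = 1/0.3502² = 8.154.
At 4°: sec²(4°) = 1/0.9976² = 1.005.
Ratio = 8.154/1.005 = cos²(4°)/cos²(69.5°) ≈ 8.11.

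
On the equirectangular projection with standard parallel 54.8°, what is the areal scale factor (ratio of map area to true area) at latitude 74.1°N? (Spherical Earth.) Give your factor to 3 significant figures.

2.10

With standard parallel φ₀ = 54.8°, the equirectangular projection gives x = Rλ cos φ₀, y = Rφ, so h = 1 and k = cos 54.8° / cos φ.
Areal scale = h·k = 1 × cos φ₀ / cos φ; at 74.1°, h = 1.000, k = 2.104, so h·k = 2.104.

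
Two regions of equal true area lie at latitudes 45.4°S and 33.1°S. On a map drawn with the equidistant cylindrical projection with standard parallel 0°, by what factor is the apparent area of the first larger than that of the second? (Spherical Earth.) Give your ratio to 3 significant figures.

1.19

Plate carrée maps x = Rλ, y = Rφ. The meridian scale is h = 1 and the parallel scale is k = 1/cos φ = sec φ.
Areal scale at 45.4°: h·k = 1.000 × 1.424 = 1.424.
Areal scale at 33.1°: h·k = 1.000 × 1.194 = 1.194.
Ratio = 1.424/1.194 ≈ 1.19.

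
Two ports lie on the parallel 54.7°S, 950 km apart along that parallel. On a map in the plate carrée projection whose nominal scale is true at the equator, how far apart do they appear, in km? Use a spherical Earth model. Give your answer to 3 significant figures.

Plate carrée maps x = Rλ, y = Rφ. The meridian scale is h = 1 and the parallel scale is k = 1/cos φ = sec φ.
Along the parallel, k = sec 54.7° = 1/0.5779 = 1.731.
Map distance = 950 × 1.731 ≈ 1640 km.

1640 km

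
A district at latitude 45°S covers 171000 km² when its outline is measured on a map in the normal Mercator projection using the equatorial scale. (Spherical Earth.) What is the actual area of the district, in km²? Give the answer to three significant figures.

85500 km²

Mercator is conformal, so the point scale is isotropic: h = k = sec φ = 1/cos φ.
Areal scale = k² = sec²φ = 1/cos²(45°) = 1/0.7071² = 2.000.
True area = apparent / (areal scale) = 171000 / 2.000 ≈ 85500 km².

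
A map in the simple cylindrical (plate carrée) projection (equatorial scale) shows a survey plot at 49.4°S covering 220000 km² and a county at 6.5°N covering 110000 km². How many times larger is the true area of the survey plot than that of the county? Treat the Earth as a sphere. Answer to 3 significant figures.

On the plate carrée, areal scale = h·k = 1 × sec φ, so true area = apparent × cos φ.
True area of survey plot: 220000 × cos(49.4°) = 220000 × 0.6508 = 143200 km².
True area of county: 110000 × cos(6.5°) = 110000 × 0.9936 = 109300 km².
Ratio = 143200 / 109300 ≈ 1.31.

1.31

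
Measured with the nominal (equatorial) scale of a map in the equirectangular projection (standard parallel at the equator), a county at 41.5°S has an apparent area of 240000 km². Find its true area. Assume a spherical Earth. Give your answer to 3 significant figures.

180000 km²

Plate carrée maps x = Rλ, y = Rφ. The meridian scale is h = 1 and the parallel scale is k = 1/cos φ = sec φ.
Areal scale = h·k = 1 × sec φ; at 41.5°, h = 1.000, k = 1.335, so h·k = 1.335.
True area = apparent / (areal scale) = 240000 / 1.335 ≈ 180000 km².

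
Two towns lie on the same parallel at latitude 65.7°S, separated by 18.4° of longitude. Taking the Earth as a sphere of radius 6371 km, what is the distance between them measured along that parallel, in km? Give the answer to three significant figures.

842 km

Arc length along a parallel = R cos φ · Δλ (with Δλ in radians).
= 6371 × cos 65.7° × (18.4° × π/180) = 6371 × 0.4115 × 0.3211 ≈ 842 km.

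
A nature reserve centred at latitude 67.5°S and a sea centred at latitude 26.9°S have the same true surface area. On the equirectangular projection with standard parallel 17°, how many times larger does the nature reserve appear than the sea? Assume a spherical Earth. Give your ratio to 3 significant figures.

2.33

The equidistant cylindrical projection with φ₀ = 17° has h = 1 (meridians true) and k = cos φ₀ / cos φ along parallels.
Areal scale at 67.5°: h·k = 1.000 × 2.499 = 2.499.
Areal scale at 26.9°: h·k = 1.000 × 1.072 = 1.072.
Ratio = 2.499/1.072 ≈ 2.33.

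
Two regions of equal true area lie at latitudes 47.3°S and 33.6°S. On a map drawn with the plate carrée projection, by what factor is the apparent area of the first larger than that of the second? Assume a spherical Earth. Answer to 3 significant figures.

Plate carrée maps x = Rλ, y = Rφ. The meridian scale is h = 1 and the parallel scale is k = 1/cos φ = sec φ.
Areal scale at 47.3°: h·k = 1.000 × 1.475 = 1.475.
Areal scale at 33.6°: h·k = 1.000 × 1.201 = 1.201.
Ratio = 1.475/1.201 ≈ 1.23.

1.23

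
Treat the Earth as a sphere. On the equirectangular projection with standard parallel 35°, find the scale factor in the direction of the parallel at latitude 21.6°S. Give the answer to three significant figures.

The equidistant cylindrical projection with φ₀ = 35° has h = 1 (meridians true) and k = cos φ₀ / cos φ along parallels.
k = cos 35° / cos 21.6° = 0.8192/0.9298 = 0.8810.

0.881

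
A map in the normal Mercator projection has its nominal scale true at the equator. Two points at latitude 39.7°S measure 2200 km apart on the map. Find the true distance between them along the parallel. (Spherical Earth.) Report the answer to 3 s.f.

Mercator is conformal, so the point scale is isotropic: h = k = sec φ = 1/cos φ.
Along the parallel at 39.7°, map distances are exaggerated by k = sec 39.7° = 1.300.
True distance = 2200 / 1.300 = 2200 × cos 39.7° ≈ 1690 km.

1690 km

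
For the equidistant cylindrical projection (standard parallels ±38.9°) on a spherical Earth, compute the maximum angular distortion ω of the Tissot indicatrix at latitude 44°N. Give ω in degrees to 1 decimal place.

4.5°

The equidistant cylindrical projection with φ₀ = 38.9° has h = 1 (meridians true) and k = cos φ₀ / cos φ along parallels.
At 44°: h = 1.000, k = 1.082; principal scales a = 1.082, b = 1.000.
sin(ω/2) = (a − b)/(a + b) = 0.08189/2.082 = 0.03933, so ω = 2 arcsin(0.03933) ≈ 4.5°.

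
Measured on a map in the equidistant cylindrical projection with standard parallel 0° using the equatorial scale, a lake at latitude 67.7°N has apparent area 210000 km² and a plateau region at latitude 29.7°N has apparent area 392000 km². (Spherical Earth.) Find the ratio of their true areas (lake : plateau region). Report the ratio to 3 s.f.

0.234

On the plate carrée, areal scale = h·k = 1 × sec φ, so true area = apparent × cos φ.
True area of lake: 210000 × cos(67.7°) = 210000 × 0.3795 = 79690 km².
True area of plateau region: 392000 × cos(29.7°) = 392000 × 0.8686 = 340500 km².
Ratio = 79690 / 340500 ≈ 0.234.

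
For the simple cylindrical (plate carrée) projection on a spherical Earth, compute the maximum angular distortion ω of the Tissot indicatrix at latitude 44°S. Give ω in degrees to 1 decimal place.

18.8°

For the equirectangular projection with φ₀ = 0 (plate carrée), h = 1 along meridians and k = sec φ along parallels.
At 44°: h = 1.000, k = 1.390; principal scales a = 1.390, b = 1.000.
sin(ω/2) = (a − b)/(a + b) = 0.3902/2.390 = 0.1632, so ω = 2 arcsin(0.1632) ≈ 18.8°.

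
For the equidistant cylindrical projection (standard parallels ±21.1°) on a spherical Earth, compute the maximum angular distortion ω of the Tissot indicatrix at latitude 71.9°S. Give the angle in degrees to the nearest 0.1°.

60.0°

In the equirectangular projection with standard parallel φ₀ = 21.1° (x = Rλ cos φ₀, y = Rφ), meridians are true-scale (h = 1) and the parallel scale is k = cos φ₀ / cos φ.
At 71.9°: h = 1.000, k = 3.003; principal scales a = 3.003, b = 1.000.
sin(ω/2) = (a − b)/(a + b) = 2.003/4.003 = 0.5004, so ω = 2 arcsin(0.5004) ≈ 60.0°.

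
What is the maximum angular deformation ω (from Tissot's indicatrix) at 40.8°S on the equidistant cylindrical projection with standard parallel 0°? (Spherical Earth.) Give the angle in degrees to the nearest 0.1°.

In the plate carrée (x = Rλ, y = Rφ), meridians are true-scale (h = 1) and parallels are stretched by k = sec φ.
At 40.8°: h = 1.000, k = 1.321; principal scales a = 1.321, b = 1.000.
sin(ω/2) = (a − b)/(a + b) = 0.3210/2.321 = 0.1383, so ω = 2 arcsin(0.1383) ≈ 15.9°.

15.9°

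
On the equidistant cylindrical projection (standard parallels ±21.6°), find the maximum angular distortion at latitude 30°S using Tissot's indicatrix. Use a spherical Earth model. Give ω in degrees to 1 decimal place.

4.1°

In the equirectangular projection with standard parallel φ₀ = 21.6° (x = Rλ cos φ₀, y = Rφ), meridians are true-scale (h = 1) and the parallel scale is k = cos φ₀ / cos φ.
At 30°: h = 1.000, k = 1.074; principal scales a = 1.074, b = 1.000.
sin(ω/2) = (a − b)/(a + b) = 0.07361/2.074 = 0.03550, so ω = 2 arcsin(0.03550) ≈ 4.1°.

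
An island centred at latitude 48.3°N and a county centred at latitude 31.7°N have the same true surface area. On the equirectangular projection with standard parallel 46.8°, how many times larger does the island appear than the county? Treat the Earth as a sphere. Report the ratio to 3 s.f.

The equidistant cylindrical projection with φ₀ = 46.8° has h = 1 (meridians true) and k = cos φ₀ / cos φ along parallels.
Areal scale at 48.3°: h·k = 1.000 × 1.029 = 1.029.
Areal scale at 31.7°: h·k = 1.000 × 0.8046 = 0.8046.
Ratio = 1.029/0.8046 ≈ 1.28.

1.28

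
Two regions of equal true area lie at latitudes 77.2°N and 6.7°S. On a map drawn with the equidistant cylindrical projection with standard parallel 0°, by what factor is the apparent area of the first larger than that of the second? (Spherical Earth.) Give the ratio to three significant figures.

In the plate carrée (x = Rλ, y = Rφ), meridians are true-scale (h = 1) and parallels are stretched by k = sec φ.
Areal scale at 77.2°: h·k = 1.000 × 4.514 = 4.514.
Areal scale at 6.7°: h·k = 1.000 × 1.007 = 1.007.
Ratio = 4.514/1.007 ≈ 4.48.

4.48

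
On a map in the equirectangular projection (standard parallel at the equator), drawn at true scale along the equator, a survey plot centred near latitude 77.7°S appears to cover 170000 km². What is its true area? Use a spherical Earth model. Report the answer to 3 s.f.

In the plate carrée (x = Rλ, y = Rφ), meridians are true-scale (h = 1) and parallels are stretched by k = sec φ.
Areal scale = h·k = 1 × sec φ; at 77.7°, h = 1.000, k = 4.694, so h·k = 4.694.
True area = apparent / (areal scale) = 170000 / 4.694 ≈ 36200 km².

36200 km²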